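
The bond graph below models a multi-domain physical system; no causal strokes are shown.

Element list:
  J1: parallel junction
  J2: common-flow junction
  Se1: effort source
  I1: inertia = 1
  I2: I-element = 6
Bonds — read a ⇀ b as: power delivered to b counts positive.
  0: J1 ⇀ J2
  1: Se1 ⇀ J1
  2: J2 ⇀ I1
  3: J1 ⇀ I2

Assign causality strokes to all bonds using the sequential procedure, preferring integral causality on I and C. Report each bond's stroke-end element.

#1 |J1  (source Se1 imposes e)
#0 |J2  (0-jn J1 has e-setter on 1)
#3 |I2  (J1 effort already set via bond 1)
#2 |I1  (only one flow-in slot at J2)

#0 →J2
#1 →J1
#2 →I1
#3 →I2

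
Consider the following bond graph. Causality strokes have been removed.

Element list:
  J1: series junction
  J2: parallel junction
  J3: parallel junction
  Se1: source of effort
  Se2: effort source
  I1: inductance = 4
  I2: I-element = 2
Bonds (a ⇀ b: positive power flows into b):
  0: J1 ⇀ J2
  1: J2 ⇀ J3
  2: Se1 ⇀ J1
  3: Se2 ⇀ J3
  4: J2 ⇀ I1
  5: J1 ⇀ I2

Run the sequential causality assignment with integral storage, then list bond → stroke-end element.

bond 2 stroke at J1  (Se1 (Se) sets effort on bond)
bond 3 stroke at J3  (Se2 fixes effort; stroke away)
bond 1 stroke at J2  (0-jn J3 has e-setter on 3)
bond 0 stroke at J1  (common-e at J2 fixed by 1)
bond 4 stroke at I1  (J2: bond 1 brought effort, rest push out)
bond 5 stroke at I2  (J1 needs exactly one f-in)

bond 0 stroke→J1
bond 1 stroke→J2
bond 2 stroke→J1
bond 3 stroke→J3
bond 4 stroke→I1
bond 5 stroke→I2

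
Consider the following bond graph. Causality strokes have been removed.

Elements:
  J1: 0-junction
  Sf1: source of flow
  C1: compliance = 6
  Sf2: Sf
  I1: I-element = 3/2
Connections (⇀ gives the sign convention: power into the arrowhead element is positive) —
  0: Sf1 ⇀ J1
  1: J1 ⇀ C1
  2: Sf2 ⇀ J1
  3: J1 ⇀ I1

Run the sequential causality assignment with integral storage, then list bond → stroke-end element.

b0 |Sf1  (Sf1 fixes flow; stroke at Sf1)
b2 |Sf2  (source Sf2 imposes f)
b1 |J1  (C1 integral (e out))
b3 |I1  (J1 effort already set via bond 1)

b0 stroke at Sf1
b1 stroke at J1
b2 stroke at Sf2
b3 stroke at I1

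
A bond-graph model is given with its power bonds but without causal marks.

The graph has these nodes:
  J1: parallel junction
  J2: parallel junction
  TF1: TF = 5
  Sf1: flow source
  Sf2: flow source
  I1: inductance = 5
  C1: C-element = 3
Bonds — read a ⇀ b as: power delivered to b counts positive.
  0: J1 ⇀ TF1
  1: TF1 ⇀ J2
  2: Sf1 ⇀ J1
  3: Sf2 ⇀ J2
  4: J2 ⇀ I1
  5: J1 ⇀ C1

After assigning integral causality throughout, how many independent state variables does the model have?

b2 →Sf1  (Sf1: flow source, stroke at near end)
b3 →Sf2  (Sf2 fixes flow; stroke at Sf2)
b4 →I1  (I1 integral (f out))
b1 →J2  (closing 0-jn rule on J2)
b0 →TF1  (TF1: transformer flips bond 1)
b5 →J1  (closing 0-jn rule on J1)

2  (C1, I1 all integral)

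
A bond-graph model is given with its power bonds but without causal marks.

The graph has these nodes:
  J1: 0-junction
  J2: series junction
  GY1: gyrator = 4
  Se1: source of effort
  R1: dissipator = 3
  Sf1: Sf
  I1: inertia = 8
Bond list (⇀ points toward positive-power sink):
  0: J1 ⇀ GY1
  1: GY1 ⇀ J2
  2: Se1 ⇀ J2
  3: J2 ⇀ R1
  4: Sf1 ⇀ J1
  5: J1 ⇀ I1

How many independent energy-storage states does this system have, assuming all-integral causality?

1  (I1 all integral)

β2 stroke at J2  (source Se1 imposes e)
β4 stroke at Sf1  (Sf1 fixes flow; stroke at Sf1)
β5 stroke at I1  (I1 outputs flow p/I1)
β0 stroke at J1  (closing 0-jn rule on J1)
β1 stroke at J2  (GY1 both-in/both-out from 0)
β3 stroke at R1  (J2: last free bond brings flow in)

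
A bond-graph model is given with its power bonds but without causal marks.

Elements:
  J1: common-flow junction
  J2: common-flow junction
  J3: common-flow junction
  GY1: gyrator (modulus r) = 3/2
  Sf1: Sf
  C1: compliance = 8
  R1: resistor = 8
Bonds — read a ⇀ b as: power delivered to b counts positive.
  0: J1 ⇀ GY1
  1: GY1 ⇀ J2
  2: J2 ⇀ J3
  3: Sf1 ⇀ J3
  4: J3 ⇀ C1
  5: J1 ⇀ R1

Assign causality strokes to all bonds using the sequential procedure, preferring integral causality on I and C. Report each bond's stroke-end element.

β0 stroke at J1
β1 stroke at J2
β2 stroke at J3
β3 stroke at Sf1
β4 stroke at J3
β5 stroke at R1

#3 stroke at Sf1  (source Sf1 imposes f)
#2 stroke at J3  (common-f at J3 fixed by 3)
#4 stroke at J3  (J3: bond 3 brought flow, rest push out)
#1 stroke at J2  (common-f at J2 fixed by 2)
#0 stroke at J1  (GY1: gyrator matches bond 1)
#5 stroke at R1  (closing 1-jn rule on J1)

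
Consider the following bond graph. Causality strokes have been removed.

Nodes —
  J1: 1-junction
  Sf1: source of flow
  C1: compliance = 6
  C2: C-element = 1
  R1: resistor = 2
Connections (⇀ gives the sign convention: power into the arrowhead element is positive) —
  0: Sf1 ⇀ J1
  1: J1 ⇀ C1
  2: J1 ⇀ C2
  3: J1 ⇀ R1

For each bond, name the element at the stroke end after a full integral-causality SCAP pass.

b0 stroke at Sf1  (source Sf1 imposes f)
b1 stroke at J1  (common-f at J1 fixed by 0)
b2 stroke at J1  (J1: bond 0 brought flow, rest push out)
b3 stroke at J1  (1-jn J1 has f-setter on 0)

b0 |Sf1
b1 |J1
b2 |J1
b3 |J1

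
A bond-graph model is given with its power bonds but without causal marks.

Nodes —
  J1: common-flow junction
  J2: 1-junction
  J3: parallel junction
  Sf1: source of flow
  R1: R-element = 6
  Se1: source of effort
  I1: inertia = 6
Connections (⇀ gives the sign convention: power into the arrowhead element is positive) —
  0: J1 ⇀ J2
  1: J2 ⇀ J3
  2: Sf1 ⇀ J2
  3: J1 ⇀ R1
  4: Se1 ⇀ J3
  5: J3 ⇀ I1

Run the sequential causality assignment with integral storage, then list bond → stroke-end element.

bond 0 stroke at J2
bond 1 stroke at J2
bond 2 stroke at Sf1
bond 3 stroke at J1
bond 4 stroke at J3
bond 5 stroke at I1

bond 2 stroke→Sf1  (Sf1: flow source, stroke at near end)
bond 4 stroke→J3  (Se1: effort source, stroke at far end)
bond 0 stroke→J2  (common-f at J2 fixed by 2)
bond 1 stroke→J2  (J2 flow already set via bond 2)
bond 5 stroke→I1  (J3 effort already set via bond 4)
bond 3 stroke→J1  (1-jn J1 has f-setter on 0)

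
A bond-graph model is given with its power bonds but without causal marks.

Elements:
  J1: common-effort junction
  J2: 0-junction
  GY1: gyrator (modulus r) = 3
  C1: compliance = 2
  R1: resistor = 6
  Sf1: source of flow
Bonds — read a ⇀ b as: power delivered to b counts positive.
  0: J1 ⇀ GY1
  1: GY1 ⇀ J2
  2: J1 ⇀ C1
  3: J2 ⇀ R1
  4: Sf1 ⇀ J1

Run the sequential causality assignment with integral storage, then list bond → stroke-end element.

b0 stroke at GY1
b1 stroke at GY1
b2 stroke at J1
b3 stroke at J2
b4 stroke at Sf1

bond 4 →Sf1  (Sf1 (Sf) sets flow on bond)
bond 2 →J1  (prefer integral on C1)
bond 0 →GY1  (J1: bond 2 brought effort, rest push out)
bond 1 →GY1  (through GY1, causality inverts; strokes same side of GY1)
bond 3 →J2  (J2: last free bond brings effort in)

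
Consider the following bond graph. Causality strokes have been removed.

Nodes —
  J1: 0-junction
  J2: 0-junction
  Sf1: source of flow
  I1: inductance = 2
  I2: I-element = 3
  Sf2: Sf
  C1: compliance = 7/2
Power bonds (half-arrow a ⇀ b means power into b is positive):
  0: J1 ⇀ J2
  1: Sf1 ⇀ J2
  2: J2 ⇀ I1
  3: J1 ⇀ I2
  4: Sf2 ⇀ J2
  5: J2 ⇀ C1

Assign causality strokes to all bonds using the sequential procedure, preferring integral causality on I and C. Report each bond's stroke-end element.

β1 stroke at Sf1  (Sf1 fixes flow; stroke at Sf1)
β4 stroke at Sf2  (Sf2 fixes flow; stroke at Sf2)
β2 stroke at I1  (prefer integral on I1)
β3 stroke at I2  (I2 integral (f out))
β0 stroke at J1  (only one effort-in slot at J1)
β5 stroke at J2  (only one effort-in slot at J2)

#0 →J1
#1 →Sf1
#2 →I1
#3 →I2
#4 →Sf2
#5 →J2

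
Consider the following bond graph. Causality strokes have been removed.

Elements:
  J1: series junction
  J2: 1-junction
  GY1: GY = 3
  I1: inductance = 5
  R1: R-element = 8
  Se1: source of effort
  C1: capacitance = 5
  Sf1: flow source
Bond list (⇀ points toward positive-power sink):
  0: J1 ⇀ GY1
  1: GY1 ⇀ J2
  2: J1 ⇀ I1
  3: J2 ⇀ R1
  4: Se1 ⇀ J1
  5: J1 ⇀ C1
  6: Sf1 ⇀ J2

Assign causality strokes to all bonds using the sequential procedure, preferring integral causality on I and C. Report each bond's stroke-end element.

bond 0 stroke→J1
bond 1 stroke→J2
bond 2 stroke→I1
bond 3 stroke→J2
bond 4 stroke→J1
bond 5 stroke→J1
bond 6 stroke→Sf1

bond 4 |J1  (Se1 fixes effort; stroke away)
bond 6 |Sf1  (Sf1: flow source, stroke at near end)
bond 1 |J2  (J2: bond 6 brought flow, rest push out)
bond 3 |J2  (1-jn J2 has f-setter on 6)
bond 0 |J1  (GY1: gyrator matches bond 1)
bond 2 |I1  (prefer integral on I1)
bond 5 |J1  (J1: bond 2 brought flow, rest push out)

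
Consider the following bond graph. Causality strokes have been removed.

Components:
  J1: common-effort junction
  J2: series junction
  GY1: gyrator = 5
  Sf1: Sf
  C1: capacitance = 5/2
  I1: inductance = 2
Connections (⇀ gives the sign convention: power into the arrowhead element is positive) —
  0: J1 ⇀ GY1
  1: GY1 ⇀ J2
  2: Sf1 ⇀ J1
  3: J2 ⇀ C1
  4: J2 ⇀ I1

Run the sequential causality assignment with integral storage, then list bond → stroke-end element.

#0 |J1
#1 |J2
#2 |Sf1
#3 |J2
#4 |I1

b2 →Sf1  (source Sf1 imposes f)
b0 →J1  (only one effort-in slot at J1)
b1 →J2  (GY GY1: same side as bond 0)
b3 →J2  (prefer integral on C1)
b4 →I1  (only one flow-in slot at J2)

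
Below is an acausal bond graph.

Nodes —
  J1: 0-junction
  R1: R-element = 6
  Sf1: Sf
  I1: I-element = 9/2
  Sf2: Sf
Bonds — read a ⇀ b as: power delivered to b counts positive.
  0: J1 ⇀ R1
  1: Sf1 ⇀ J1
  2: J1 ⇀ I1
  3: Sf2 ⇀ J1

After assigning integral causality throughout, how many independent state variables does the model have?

1  (I1 all integral)

β1 stroke→Sf1  (Sf1: flow source, stroke at near end)
β3 stroke→Sf2  (source Sf2 imposes f)
β2 stroke→I1  (prefer integral on I1)
β0 stroke→J1  (closing 0-jn rule on J1)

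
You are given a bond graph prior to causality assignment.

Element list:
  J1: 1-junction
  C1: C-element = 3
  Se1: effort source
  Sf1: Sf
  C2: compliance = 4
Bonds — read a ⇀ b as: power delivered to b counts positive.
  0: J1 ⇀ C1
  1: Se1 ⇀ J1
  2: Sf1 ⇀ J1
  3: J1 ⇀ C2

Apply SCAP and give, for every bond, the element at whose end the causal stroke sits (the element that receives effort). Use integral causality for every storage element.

#1 stroke at J1  (Se1: effort source, stroke at far end)
#2 stroke at Sf1  (Sf1 fixes flow; stroke at Sf1)
#0 stroke at J1  (common-f at J1 fixed by 2)
#3 stroke at J1  (J1: bond 2 brought flow, rest push out)

β0 |J1
β1 |J1
β2 |Sf1
β3 |J1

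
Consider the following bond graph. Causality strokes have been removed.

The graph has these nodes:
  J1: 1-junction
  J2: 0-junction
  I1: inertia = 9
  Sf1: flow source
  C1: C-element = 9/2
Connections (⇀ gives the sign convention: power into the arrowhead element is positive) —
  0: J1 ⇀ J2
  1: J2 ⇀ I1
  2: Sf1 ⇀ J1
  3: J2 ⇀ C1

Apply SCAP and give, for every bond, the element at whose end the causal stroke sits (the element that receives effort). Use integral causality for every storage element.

b2 →Sf1  (Sf1 (Sf) sets flow on bond)
b0 →J1  (common-f at J1 fixed by 2)
b1 →I1  (prefer integral on I1)
b3 →J2  (closing 0-jn rule on J2)

b0 stroke at J1
b1 stroke at I1
b2 stroke at Sf1
b3 stroke at J2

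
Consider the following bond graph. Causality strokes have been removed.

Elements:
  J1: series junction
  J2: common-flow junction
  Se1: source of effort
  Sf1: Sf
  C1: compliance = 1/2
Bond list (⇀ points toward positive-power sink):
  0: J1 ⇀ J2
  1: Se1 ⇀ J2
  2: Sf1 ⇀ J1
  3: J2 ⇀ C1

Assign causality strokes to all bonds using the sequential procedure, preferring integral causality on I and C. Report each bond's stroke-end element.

b0 |J1
b1 |J2
b2 |Sf1
b3 |J2

#1 |J2  (Se1 (Se) sets effort on bond)
#2 |Sf1  (Sf1 (Sf) sets flow on bond)
#0 |J1  (J1 flow already set via bond 2)
#3 |J2  (1-jn J2 has f-setter on 0)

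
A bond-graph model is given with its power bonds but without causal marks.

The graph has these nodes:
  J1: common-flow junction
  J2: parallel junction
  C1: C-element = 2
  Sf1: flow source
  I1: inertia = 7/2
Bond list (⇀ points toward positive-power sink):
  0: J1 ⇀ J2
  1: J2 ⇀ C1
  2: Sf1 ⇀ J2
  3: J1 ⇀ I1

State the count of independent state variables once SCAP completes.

2  (C1, I1 all integral)

#2 →Sf1  (Sf1: flow source, stroke at near end)
#1 →J2  (prefer integral on C1)
#0 →J1  (common-e at J2 fixed by 1)
#3 →I1  (only one flow-in slot at J1)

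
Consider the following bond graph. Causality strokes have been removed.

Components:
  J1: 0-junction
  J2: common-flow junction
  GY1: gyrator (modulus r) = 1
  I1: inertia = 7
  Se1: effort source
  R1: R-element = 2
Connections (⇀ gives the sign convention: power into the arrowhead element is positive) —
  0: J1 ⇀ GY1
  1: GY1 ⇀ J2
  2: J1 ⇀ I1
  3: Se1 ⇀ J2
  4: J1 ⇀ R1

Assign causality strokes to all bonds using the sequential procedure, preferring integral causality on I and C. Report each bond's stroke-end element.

β3 stroke at J2  (Se1: effort source, stroke at far end)
β1 stroke at GY1  (only one flow-in slot at J2)
β0 stroke at GY1  (GY GY1: same side as bond 1)
β2 stroke at I1  (I1 integral (f out))
β4 stroke at J1  (J1 needs exactly one e-in)

bond 0 |GY1
bond 1 |GY1
bond 2 |I1
bond 3 |J2
bond 4 |J1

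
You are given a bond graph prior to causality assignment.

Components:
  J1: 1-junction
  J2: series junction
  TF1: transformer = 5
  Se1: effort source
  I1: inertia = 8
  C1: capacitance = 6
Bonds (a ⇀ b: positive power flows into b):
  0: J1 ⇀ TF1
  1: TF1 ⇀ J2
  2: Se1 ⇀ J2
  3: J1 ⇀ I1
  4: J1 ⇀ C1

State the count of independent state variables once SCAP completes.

β2 stroke→J2  (Se1: effort source, stroke at far end)
β1 stroke→TF1  (J2 needs exactly one f-in)
β0 stroke→J1  (TF TF1: opposite of bond 1)
β3 stroke→I1  (prefer integral on I1)
β4 stroke→J1  (common-f at J1 fixed by 3)

2  (C1, I1 all integral)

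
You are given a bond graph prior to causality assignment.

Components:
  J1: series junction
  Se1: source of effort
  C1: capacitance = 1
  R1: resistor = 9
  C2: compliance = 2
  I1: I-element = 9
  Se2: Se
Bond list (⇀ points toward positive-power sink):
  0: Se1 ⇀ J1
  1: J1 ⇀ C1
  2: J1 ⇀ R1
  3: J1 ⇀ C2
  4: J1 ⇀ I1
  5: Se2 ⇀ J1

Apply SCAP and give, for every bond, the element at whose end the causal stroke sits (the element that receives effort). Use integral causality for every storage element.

b0 stroke at J1
b1 stroke at J1
b2 stroke at J1
b3 stroke at J1
b4 stroke at I1
b5 stroke at J1

b0 →J1  (Se1 fixes effort; stroke away)
b5 →J1  (Se2 fixes effort; stroke away)
b1 →J1  (C1 integral (e out))
b3 →J1  (C2 outputs effort q/C2)
b4 →I1  (I1 outputs flow p/I1)
b2 →J1  (J1: bond 4 brought flow, rest push out)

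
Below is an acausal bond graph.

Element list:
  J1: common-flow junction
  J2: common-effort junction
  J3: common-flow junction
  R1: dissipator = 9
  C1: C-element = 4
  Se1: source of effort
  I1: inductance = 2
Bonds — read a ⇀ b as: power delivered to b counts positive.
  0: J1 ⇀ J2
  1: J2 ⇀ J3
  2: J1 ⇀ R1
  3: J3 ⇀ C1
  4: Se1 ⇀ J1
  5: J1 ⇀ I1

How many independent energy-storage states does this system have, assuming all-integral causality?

b4 stroke at J1  (Se1 fixes effort; stroke away)
b3 stroke at J3  (C1: C, integral causality)
b1 stroke at J2  (J3: last free bond brings flow in)
b0 stroke at J1  (common-e at J2 fixed by 1)
b5 stroke at I1  (I1: I, integral causality)
b2 stroke at J1  (common-f at J1 fixed by 5)

2  (C1, I1 all integral)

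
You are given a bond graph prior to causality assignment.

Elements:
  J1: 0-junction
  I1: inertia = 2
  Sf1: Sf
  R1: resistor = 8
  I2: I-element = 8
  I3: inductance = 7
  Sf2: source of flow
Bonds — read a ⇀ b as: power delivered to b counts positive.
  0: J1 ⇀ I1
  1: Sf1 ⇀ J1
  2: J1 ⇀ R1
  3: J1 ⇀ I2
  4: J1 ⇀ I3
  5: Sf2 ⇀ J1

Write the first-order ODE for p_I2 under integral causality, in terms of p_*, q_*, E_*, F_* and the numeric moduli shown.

bond 1 →Sf1  (Sf1 (Sf) sets flow on bond)
bond 5 →Sf2  (source Sf2 imposes f)
bond 0 →I1  (I1 integral (f out))
bond 3 →I2  (I2 integral (f out))
bond 4 →I3  (I3 integral (f out))
bond 2 →J1  (only one effort-in slot at J1)

dp_I2/dt = 8*F_Sf1 + 8*F_Sf2 - 4*p_I1 - p_I2 - 8*p_I3/7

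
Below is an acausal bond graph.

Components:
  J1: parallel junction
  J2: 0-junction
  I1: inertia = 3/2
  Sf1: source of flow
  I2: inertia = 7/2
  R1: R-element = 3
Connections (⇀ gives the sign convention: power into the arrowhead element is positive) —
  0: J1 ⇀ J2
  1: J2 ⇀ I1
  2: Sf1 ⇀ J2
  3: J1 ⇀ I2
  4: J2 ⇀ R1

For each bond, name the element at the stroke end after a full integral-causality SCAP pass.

bond 0 stroke at J1
bond 1 stroke at I1
bond 2 stroke at Sf1
bond 3 stroke at I2
bond 4 stroke at J2

bond 2 →Sf1  (Sf1: flow source, stroke at near end)
bond 1 →I1  (I1 integral (f out))
bond 3 →I2  (prefer integral on I2)
bond 0 →J1  (closing 0-jn rule on J1)
bond 4 →J2  (only one effort-in slot at J2)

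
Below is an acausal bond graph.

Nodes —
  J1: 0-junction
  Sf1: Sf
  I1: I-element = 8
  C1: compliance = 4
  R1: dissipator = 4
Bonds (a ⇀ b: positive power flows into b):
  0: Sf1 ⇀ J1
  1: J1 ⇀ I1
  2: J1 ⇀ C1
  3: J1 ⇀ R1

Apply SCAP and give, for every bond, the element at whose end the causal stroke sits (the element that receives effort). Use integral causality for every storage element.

b0 |Sf1
b1 |I1
b2 |J1
b3 |R1

#0 stroke→Sf1  (Sf1: flow source, stroke at near end)
#1 stroke→I1  (I1: I, integral causality)
#2 stroke→J1  (C1 integral (e out))
#3 stroke→R1  (J1: bond 2 brought effort, rest push out)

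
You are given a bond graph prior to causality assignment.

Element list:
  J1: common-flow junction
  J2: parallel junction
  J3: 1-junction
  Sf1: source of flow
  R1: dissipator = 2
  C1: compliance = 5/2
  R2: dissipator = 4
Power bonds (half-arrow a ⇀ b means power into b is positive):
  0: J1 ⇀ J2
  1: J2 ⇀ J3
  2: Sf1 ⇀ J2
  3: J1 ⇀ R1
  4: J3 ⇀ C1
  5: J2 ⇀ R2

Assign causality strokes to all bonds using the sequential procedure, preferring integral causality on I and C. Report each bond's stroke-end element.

β2 →Sf1  (Sf1 (Sf) sets flow on bond)
β4 →J3  (C1: C, integral causality)
β1 →J2  (J3: last free bond brings flow in)
β0 →J1  (J2: bond 1 brought effort, rest push out)
β5 →R2  (0-jn J2 has e-setter on 1)
β3 →R1  (J1: last free bond brings flow in)

bond 0 stroke→J1
bond 1 stroke→J2
bond 2 stroke→Sf1
bond 3 stroke→R1
bond 4 stroke→J3
bond 5 stroke→R2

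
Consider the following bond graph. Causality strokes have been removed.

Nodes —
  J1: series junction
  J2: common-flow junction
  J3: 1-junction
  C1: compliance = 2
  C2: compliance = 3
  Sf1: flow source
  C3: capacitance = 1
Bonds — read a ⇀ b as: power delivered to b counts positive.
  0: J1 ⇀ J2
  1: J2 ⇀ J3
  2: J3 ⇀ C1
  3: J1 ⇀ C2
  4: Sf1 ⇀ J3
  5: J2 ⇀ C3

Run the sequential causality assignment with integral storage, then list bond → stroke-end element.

#4 →Sf1  (Sf1 (Sf) sets flow on bond)
#1 →J3  (J3: bond 4 brought flow, rest push out)
#2 →J3  (J3 flow already set via bond 4)
#0 →J2  (1-jn J2 has f-setter on 1)
#5 →J2  (J2 flow already set via bond 1)
#3 →J1  (common-f at J1 fixed by 0)

bond 0 stroke→J2
bond 1 stroke→J3
bond 2 stroke→J3
bond 3 stroke→J1
bond 4 stroke→Sf1
bond 5 stroke→J2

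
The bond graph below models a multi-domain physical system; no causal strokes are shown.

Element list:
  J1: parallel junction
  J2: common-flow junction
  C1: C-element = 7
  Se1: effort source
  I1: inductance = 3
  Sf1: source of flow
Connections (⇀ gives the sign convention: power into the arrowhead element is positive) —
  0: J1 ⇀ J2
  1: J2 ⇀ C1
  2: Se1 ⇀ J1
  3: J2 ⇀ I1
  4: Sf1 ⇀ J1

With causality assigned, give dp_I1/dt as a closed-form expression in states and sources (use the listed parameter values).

bond 2 stroke→J1  (Se1 (Se) sets effort on bond)
bond 4 stroke→Sf1  (source Sf1 imposes f)
bond 0 stroke→J2  (common-e at J1 fixed by 2)
bond 1 stroke→J2  (C1 integral (e out))
bond 3 stroke→I1  (only one flow-in slot at J2)

dp_I1/dt = E_Se1 - q_C1/7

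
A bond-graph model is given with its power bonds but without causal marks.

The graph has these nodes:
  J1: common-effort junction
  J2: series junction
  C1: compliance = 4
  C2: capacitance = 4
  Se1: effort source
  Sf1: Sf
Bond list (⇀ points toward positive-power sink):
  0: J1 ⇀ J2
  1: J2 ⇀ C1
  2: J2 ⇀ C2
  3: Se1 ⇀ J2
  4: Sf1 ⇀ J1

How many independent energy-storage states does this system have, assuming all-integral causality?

2  (C1, C2 all integral)

bond 3 stroke→J2  (source Se1 imposes e)
bond 4 stroke→Sf1  (Sf1 (Sf) sets flow on bond)
bond 0 stroke→J1  (J1: last free bond brings effort in)
bond 1 stroke→J2  (J2 flow already set via bond 0)
bond 2 stroke→J2  (J2: bond 0 brought flow, rest push out)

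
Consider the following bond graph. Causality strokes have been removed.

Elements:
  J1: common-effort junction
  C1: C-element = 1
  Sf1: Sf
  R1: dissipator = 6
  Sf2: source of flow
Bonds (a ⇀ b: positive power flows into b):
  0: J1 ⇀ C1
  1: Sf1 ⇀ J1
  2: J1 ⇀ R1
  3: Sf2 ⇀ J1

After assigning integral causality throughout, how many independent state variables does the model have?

1  (C1 all integral)

b1 stroke at Sf1  (Sf1: flow source, stroke at near end)
b3 stroke at Sf2  (Sf2 fixes flow; stroke at Sf2)
b0 stroke at J1  (prefer integral on C1)
b2 stroke at R1  (0-jn J1 has e-setter on 0)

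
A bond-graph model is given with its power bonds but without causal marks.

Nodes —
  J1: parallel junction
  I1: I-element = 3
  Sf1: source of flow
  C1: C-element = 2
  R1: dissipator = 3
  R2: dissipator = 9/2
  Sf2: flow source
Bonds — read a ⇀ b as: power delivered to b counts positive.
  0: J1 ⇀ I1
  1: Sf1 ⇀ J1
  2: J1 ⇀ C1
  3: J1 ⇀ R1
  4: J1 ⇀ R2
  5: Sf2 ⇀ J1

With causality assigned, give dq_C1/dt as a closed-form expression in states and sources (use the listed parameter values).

β1 |Sf1  (Sf1 (Sf) sets flow on bond)
β5 |Sf2  (Sf2 fixes flow; stroke at Sf2)
β0 |I1  (I1: I, integral causality)
β2 |J1  (C1 integral (e out))
β3 |R1  (0-jn J1 has e-setter on 2)
β4 |R2  (common-e at J1 fixed by 2)

dq_C1/dt = F_Sf1 + F_Sf2 - p_I1/3 - 5*q_C1/18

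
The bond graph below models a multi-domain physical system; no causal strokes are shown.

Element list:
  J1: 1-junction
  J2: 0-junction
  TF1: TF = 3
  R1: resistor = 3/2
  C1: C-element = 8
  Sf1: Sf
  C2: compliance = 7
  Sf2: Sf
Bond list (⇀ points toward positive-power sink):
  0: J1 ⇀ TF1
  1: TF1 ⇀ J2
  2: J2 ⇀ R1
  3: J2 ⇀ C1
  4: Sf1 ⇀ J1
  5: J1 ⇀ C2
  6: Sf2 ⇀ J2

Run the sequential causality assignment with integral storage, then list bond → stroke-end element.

b4 →Sf1  (source Sf1 imposes f)
b6 →Sf2  (source Sf2 imposes f)
b0 →J1  (common-f at J1 fixed by 4)
b5 →J1  (J1 flow already set via bond 4)
b1 →TF1  (TF TF1: opposite of bond 0)
b3 →J2  (C1 integral (e out))
b2 →R1  (0-jn J2 has e-setter on 3)

β0 →J1
β1 →TF1
β2 →R1
β3 →J2
β4 →Sf1
β5 →J1
β6 →Sf2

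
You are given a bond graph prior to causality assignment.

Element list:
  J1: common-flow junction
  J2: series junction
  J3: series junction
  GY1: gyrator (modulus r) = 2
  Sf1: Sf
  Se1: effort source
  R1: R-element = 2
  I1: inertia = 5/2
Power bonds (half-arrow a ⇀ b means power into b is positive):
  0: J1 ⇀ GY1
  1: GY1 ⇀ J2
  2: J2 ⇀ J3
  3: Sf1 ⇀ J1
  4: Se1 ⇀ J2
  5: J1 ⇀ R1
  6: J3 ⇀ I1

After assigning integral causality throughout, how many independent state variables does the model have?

b3 stroke→Sf1  (Sf1: flow source, stroke at near end)
b4 stroke→J2  (Se1 fixes effort; stroke away)
b0 stroke→J1  (common-f at J1 fixed by 3)
b5 stroke→J1  (1-jn J1 has f-setter on 3)
b1 stroke→J2  (GY1 both-in/both-out from 0)
b2 stroke→J3  (only one flow-in slot at J2)
b6 stroke→I1  (J3: last free bond brings flow in)

1  (I1 all integral)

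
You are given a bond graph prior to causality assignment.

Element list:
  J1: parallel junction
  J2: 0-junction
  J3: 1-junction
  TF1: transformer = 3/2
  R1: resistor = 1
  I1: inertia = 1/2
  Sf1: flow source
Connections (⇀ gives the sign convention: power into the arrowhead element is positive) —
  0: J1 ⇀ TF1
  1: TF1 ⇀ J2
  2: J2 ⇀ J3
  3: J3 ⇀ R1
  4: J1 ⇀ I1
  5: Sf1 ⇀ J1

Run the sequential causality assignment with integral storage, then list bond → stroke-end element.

β5 stroke at Sf1  (Sf1 fixes flow; stroke at Sf1)
β4 stroke at I1  (I1 integral (f out))
β0 stroke at J1  (only one effort-in slot at J1)
β1 stroke at TF1  (through TF1, causality passes straight; one stroke at TF1)
β2 stroke at J2  (J2 needs exactly one e-in)
β3 stroke at J3  (1-jn J3 has f-setter on 2)

β0 →J1
β1 →TF1
β2 →J2
β3 →J3
β4 →I1
β5 →Sf1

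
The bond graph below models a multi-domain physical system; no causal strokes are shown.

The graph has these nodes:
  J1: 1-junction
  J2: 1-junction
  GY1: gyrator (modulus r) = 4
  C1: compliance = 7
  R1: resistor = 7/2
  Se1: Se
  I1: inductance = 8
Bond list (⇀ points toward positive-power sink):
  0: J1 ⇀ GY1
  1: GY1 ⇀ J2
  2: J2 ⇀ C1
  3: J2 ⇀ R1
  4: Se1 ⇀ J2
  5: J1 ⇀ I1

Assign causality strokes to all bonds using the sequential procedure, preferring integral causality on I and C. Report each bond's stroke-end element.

bond 4 |J2  (Se1 fixes effort; stroke away)
bond 2 |J2  (C1 integral (e out))
bond 5 |I1  (I1 outputs flow p/I1)
bond 0 |J1  (common-f at J1 fixed by 5)
bond 1 |J2  (GY1: gyrator matches bond 0)
bond 3 |R1  (closing 1-jn rule on J2)

β0 stroke at J1
β1 stroke at J2
β2 stroke at J2
β3 stroke at R1
β4 stroke at J2
β5 stroke at I1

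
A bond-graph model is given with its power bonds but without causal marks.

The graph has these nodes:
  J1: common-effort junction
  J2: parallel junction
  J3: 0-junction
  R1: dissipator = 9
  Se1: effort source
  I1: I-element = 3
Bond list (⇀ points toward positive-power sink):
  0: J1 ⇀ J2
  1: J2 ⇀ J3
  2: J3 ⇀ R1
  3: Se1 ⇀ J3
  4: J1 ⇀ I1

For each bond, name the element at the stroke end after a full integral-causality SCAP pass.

bond 0 stroke at J1
bond 1 stroke at J2
bond 2 stroke at R1
bond 3 stroke at J3
bond 4 stroke at I1

#3 →J3  (Se1 fixes effort; stroke away)
#1 →J2  (common-e at J3 fixed by 3)
#2 →R1  (common-e at J3 fixed by 3)
#0 →J1  (0-jn J2 has e-setter on 1)
#4 →I1  (J1: bond 0 brought effort, rest push out)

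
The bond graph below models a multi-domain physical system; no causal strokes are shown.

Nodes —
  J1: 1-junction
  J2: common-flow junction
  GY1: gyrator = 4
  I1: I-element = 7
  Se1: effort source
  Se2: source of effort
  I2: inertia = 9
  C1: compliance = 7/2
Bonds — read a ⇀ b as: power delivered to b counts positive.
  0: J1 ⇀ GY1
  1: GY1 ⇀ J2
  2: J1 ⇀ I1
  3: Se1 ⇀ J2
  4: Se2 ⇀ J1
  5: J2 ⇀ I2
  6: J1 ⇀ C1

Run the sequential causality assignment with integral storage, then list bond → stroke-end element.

β3 |J2  (Se1: effort source, stroke at far end)
β4 |J1  (source Se2 imposes e)
β2 |I1  (I1 outputs flow p/I1)
β0 |J1  (common-f at J1 fixed by 2)
β6 |J1  (1-jn J1 has f-setter on 2)
β1 |J2  (GY GY1: same side as bond 0)
β5 |I2  (closing 1-jn rule on J2)

b0 |J1
b1 |J2
b2 |I1
b3 |J2
b4 |J1
b5 |I2
b6 |J1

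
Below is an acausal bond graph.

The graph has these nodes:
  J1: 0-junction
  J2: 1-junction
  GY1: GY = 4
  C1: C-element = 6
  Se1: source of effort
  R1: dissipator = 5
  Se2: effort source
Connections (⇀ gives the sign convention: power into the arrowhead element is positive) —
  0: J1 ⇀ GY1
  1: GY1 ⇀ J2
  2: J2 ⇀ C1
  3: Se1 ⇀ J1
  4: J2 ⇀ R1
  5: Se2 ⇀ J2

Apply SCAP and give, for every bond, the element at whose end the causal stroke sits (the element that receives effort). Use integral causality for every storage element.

b0 →GY1
b1 →GY1
b2 →J2
b3 →J1
b4 →J2
b5 →J2

β3 stroke at J1  (Se1 (Se) sets effort on bond)
β5 stroke at J2  (source Se2 imposes e)
β0 stroke at GY1  (common-e at J1 fixed by 3)
β1 stroke at GY1  (GY1 both-in/both-out from 0)
β2 stroke at J2  (J2: bond 1 brought flow, rest push out)
β4 stroke at J2  (common-f at J2 fixed by 1)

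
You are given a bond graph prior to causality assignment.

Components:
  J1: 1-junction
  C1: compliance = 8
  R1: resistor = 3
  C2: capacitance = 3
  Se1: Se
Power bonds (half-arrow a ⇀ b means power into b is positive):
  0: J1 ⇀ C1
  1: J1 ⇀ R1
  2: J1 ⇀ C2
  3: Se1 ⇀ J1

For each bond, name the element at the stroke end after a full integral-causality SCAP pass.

#0 →J1
#1 →R1
#2 →J1
#3 →J1

b3 |J1  (Se1 (Se) sets effort on bond)
b0 |J1  (C1: C, integral causality)
b2 |J1  (C2 outputs effort q/C2)
b1 |R1  (J1: last free bond brings flow in)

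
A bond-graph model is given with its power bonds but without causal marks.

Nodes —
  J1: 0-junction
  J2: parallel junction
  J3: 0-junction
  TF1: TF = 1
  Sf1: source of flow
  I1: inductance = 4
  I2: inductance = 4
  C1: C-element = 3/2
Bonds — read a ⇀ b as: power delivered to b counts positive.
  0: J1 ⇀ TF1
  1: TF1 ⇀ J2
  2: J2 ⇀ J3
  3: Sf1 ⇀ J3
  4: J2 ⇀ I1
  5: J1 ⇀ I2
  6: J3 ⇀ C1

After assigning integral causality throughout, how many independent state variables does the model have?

#3 stroke at Sf1  (source Sf1 imposes f)
#4 stroke at I1  (I1 outputs flow p/I1)
#5 stroke at I2  (prefer integral on I2)
#0 stroke at J1  (closing 0-jn rule on J1)
#1 stroke at TF1  (through TF1, causality passes straight; one stroke at TF1)
#2 stroke at J2  (closing 0-jn rule on J2)
#6 stroke at J3  (closing 0-jn rule on J3)

3  (C1, I1, I2 all integral)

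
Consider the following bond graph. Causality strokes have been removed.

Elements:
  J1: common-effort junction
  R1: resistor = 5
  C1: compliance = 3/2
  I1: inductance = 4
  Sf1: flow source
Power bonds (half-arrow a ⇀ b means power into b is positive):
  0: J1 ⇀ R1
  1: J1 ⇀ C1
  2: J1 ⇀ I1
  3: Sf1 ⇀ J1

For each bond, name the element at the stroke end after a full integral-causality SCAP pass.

b0 |R1
b1 |J1
b2 |I1
b3 |Sf1

bond 3 |Sf1  (source Sf1 imposes f)
bond 1 |J1  (C1: C, integral causality)
bond 0 |R1  (J1: bond 1 brought effort, rest push out)
bond 2 |I1  (J1: bond 1 brought effort, rest push out)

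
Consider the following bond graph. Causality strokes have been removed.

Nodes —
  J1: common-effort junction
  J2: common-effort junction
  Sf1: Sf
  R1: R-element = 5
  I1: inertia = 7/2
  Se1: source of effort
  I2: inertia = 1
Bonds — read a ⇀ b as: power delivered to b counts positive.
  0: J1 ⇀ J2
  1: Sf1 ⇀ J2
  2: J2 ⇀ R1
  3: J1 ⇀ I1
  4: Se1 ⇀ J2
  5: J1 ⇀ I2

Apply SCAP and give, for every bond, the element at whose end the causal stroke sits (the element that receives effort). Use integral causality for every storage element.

β0 →J1
β1 →Sf1
β2 →R1
β3 →I1
β4 →J2
β5 →I2

#1 stroke at Sf1  (source Sf1 imposes f)
#4 stroke at J2  (Se1: effort source, stroke at far end)
#0 stroke at J1  (0-jn J2 has e-setter on 4)
#2 stroke at R1  (common-e at J2 fixed by 4)
#3 stroke at I1  (0-jn J1 has e-setter on 0)
#5 stroke at I2  (J1 effort already set via bond 0)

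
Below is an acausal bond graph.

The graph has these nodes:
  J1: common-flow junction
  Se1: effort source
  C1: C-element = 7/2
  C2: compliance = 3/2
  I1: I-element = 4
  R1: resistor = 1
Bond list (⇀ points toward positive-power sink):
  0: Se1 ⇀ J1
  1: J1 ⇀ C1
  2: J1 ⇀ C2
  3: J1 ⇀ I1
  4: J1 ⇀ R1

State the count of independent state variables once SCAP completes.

3  (C1, C2, I1 all integral)

#0 →J1  (Se1 (Se) sets effort on bond)
#1 →J1  (C1: C, integral causality)
#2 →J1  (C2 integral (e out))
#3 →I1  (prefer integral on I1)
#4 →J1  (J1 flow already set via bond 3)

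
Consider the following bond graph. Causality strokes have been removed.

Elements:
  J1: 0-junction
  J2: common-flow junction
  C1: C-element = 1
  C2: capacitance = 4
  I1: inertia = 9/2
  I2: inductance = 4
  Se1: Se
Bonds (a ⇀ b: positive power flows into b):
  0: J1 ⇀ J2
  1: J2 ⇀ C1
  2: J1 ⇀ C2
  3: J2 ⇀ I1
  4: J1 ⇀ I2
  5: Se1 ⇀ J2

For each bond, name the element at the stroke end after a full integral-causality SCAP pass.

b0 |J2
b1 |J2
b2 |J1
b3 |I1
b4 |I2
b5 |J2

b5 →J2  (Se1: effort source, stroke at far end)
b1 →J2  (C1 integral (e out))
b2 →J1  (C2 integral (e out))
b0 →J2  (0-jn J1 has e-setter on 2)
b4 →I2  (J1 effort already set via bond 2)
b3 →I1  (J2: last free bond brings flow in)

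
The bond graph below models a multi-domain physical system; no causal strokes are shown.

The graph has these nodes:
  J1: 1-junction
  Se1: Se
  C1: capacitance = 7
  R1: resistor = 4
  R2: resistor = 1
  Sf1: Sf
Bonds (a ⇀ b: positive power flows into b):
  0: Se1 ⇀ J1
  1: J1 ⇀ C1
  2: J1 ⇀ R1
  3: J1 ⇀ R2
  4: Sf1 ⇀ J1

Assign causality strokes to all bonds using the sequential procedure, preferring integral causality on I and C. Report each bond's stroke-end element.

bond 0 stroke at J1  (Se1 fixes effort; stroke away)
bond 4 stroke at Sf1  (Sf1 (Sf) sets flow on bond)
bond 1 stroke at J1  (J1 flow already set via bond 4)
bond 2 stroke at J1  (J1: bond 4 brought flow, rest push out)
bond 3 stroke at J1  (J1: bond 4 brought flow, rest push out)

bond 0 stroke→J1
bond 1 stroke→J1
bond 2 stroke→J1
bond 3 stroke→J1
bond 4 stroke→Sf1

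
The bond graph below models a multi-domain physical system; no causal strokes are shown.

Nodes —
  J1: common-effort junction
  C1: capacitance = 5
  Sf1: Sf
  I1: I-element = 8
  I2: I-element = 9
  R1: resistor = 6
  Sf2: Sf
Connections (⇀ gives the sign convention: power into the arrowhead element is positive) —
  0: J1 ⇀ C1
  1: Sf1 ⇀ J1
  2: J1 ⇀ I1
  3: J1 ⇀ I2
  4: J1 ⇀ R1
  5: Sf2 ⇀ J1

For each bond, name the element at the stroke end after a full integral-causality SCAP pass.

β0 |J1
β1 |Sf1
β2 |I1
β3 |I2
β4 |R1
β5 |Sf2

β1 →Sf1  (Sf1 fixes flow; stroke at Sf1)
β5 →Sf2  (Sf2: flow source, stroke at near end)
β0 →J1  (prefer integral on C1)
β2 →I1  (J1: bond 0 brought effort, rest push out)
β3 →I2  (J1 effort already set via bond 0)
β4 →R1  (0-jn J1 has e-setter on 0)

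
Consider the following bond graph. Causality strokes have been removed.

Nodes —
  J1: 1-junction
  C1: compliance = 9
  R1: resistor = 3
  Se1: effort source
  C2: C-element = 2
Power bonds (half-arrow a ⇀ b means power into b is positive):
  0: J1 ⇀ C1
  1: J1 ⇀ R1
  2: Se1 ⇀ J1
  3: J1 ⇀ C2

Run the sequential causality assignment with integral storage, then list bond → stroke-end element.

bond 0 |J1
bond 1 |R1
bond 2 |J1
bond 3 |J1

b2 |J1  (Se1 fixes effort; stroke away)
b0 |J1  (C1: C, integral causality)
b3 |J1  (prefer integral on C2)
b1 |R1  (J1: last free bond brings flow in)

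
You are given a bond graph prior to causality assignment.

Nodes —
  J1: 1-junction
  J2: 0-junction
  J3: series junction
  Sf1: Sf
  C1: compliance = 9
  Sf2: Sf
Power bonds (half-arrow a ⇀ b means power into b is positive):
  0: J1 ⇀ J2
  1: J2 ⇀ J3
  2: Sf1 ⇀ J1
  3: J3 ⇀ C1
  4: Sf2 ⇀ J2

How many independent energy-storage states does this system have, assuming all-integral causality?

1  (C1 all integral)

b2 |Sf1  (Sf1: flow source, stroke at near end)
b4 |Sf2  (Sf2: flow source, stroke at near end)
b0 |J1  (1-jn J1 has f-setter on 2)
b1 |J2  (closing 0-jn rule on J2)
b3 |J3  (common-f at J3 fixed by 1)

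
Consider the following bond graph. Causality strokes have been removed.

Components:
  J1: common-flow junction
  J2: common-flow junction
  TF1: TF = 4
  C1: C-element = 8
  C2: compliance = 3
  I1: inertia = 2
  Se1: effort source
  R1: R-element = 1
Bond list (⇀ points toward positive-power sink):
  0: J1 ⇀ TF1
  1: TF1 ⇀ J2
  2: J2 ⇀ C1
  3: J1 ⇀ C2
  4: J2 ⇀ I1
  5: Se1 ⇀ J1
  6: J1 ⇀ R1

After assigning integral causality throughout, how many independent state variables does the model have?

3  (C1, C2, I1 all integral)

b5 stroke at J1  (Se1 fixes effort; stroke away)
b2 stroke at J2  (C1 integral (e out))
b3 stroke at J1  (C2 outputs effort q/C2)
b4 stroke at I1  (prefer integral on I1)
b1 stroke at J2  (common-f at J2 fixed by 4)
b0 stroke at TF1  (TF1 one-in-one-out from 1)
b6 stroke at J1  (J1: bond 0 brought flow, rest push out)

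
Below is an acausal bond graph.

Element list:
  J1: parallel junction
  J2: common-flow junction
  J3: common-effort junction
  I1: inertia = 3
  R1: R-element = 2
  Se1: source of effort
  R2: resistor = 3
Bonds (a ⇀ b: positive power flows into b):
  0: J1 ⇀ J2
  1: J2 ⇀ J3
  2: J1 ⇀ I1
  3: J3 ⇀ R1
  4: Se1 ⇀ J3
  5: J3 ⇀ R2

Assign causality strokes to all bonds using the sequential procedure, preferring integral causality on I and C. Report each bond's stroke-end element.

b0 stroke→J1
b1 stroke→J2
b2 stroke→I1
b3 stroke→R1
b4 stroke→J3
b5 stroke→R2

b4 |J3  (Se1 fixes effort; stroke away)
b1 |J2  (J3 effort already set via bond 4)
b3 |R1  (0-jn J3 has e-setter on 4)
b5 |R2  (J3: bond 4 brought effort, rest push out)
b0 |J1  (only one flow-in slot at J2)
b2 |I1  (common-e at J1 fixed by 0)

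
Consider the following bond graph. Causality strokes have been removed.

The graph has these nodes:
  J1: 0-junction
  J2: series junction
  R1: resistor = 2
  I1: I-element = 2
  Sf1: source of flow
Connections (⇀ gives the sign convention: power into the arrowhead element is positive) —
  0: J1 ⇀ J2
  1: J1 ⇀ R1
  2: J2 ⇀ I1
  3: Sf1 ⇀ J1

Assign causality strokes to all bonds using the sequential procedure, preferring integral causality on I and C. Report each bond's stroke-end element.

b3 stroke→Sf1  (Sf1 fixes flow; stroke at Sf1)
b2 stroke→I1  (prefer integral on I1)
b0 stroke→J2  (J2 flow already set via bond 2)
b1 stroke→J1  (J1 needs exactly one e-in)

#0 →J2
#1 →J1
#2 →I1
#3 →Sf1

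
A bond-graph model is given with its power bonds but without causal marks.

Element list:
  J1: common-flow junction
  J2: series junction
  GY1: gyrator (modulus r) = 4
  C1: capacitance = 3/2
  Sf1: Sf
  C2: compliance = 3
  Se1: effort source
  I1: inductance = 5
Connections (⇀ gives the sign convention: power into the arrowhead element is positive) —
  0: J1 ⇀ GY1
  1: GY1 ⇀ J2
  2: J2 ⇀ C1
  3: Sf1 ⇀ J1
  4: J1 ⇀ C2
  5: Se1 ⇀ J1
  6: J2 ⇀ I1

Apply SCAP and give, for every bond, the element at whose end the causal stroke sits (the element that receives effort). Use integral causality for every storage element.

β0 |J1
β1 |J2
β2 |J2
β3 |Sf1
β4 |J1
β5 |J1
β6 |I1

bond 3 →Sf1  (source Sf1 imposes f)
bond 5 →J1  (source Se1 imposes e)
bond 0 →J1  (J1 flow already set via bond 3)
bond 4 →J1  (J1: bond 3 brought flow, rest push out)
bond 1 →J2  (GY1 both-in/both-out from 0)
bond 2 →J2  (prefer integral on C1)
bond 6 →I1  (J2: last free bond brings flow in)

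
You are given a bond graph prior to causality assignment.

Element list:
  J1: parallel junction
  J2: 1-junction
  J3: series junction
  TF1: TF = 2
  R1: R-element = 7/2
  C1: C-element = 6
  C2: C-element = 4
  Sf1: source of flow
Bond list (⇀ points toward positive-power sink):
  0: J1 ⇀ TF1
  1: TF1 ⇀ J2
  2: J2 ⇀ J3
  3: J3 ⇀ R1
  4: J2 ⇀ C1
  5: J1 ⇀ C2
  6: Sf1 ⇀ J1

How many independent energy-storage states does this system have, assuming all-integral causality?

2  (C1, C2 all integral)

#6 |Sf1  (source Sf1 imposes f)
#4 |J2  (prefer integral on C1)
#5 |J1  (C2: C, integral causality)
#0 |TF1  (J1 effort already set via bond 5)
#1 |J2  (TF TF1: opposite of bond 0)
#2 |J3  (closing 1-jn rule on J2)
#3 |R1  (J3: last free bond brings flow in)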